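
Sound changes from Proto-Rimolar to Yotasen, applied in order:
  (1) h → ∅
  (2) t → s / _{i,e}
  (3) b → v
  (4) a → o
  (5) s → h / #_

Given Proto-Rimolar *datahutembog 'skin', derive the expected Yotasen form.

dotousemvog

Yotasen: start from *datahutembog.
  rule 1 (h-loss): datahutembog → datautembog
  rule 2 (palatalisation): datautembog → datausembog
  rule 3 (unconditioned shift): datausembog → datausemvog
  rule 4 (vowel merger): datausemvog → dotousemvog
  rule 5: no change — dotousemvog
  ⇒ Yotasen dotousemvog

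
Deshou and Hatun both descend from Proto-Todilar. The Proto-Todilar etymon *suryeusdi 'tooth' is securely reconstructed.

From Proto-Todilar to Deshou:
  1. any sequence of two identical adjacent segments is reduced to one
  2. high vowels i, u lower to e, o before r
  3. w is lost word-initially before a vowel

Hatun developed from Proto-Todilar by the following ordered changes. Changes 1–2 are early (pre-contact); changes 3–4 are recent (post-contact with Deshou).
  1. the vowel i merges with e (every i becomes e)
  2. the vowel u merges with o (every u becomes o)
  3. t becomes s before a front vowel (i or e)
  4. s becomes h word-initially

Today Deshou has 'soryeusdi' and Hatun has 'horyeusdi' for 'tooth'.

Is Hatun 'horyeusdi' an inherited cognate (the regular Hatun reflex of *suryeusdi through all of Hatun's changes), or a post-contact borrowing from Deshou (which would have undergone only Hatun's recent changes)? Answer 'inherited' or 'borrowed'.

If inherited, *suryeusdi would pass through all of Hatun's changes:
Hatun: *suryeusdi
  suryeusdi → suryeusde   [vowel merger]
  suryeusde → soryeosde   [vowel merger]
  soryeosde (rule 3 does not apply)
  soryeosde → horyeosde   [debuccalisation]
  giving Hatun horyeosde.
If borrowed from Deshou 'soryeusdi' after the early changes, it would undergo only the recent ones:
  rule 3 (palatalisation): no change (soryeusdi)
  rule 4 (debuccalisation): soryeusdi → horyeusdi
  ⇒ as a loan: horyeusdi
Hatun 'horyeusdi' matches the loan outcome 'horyeusdi', not the inherited 'horyeosde' — it skipped the early Hatun changes, so it was borrowed from Deshou.

borrowed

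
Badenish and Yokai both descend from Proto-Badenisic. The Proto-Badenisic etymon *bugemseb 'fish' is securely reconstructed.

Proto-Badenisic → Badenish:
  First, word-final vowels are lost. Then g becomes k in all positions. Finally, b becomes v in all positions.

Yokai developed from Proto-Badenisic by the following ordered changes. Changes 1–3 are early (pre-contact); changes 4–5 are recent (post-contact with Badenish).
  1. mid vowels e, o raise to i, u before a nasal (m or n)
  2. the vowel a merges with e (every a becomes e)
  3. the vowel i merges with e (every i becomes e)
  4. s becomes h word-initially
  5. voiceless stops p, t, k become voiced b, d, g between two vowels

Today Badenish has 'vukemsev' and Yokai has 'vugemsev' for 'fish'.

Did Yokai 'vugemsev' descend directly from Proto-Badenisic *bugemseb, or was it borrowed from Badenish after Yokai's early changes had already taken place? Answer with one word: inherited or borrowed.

borrowed

If inherited, *bugemseb would pass through all of Yokai's changes:
Yokai: start from *bugemseb.
  rule 1 (pre-nasal raising): bugemseb → bugimseb
  rule 2: no change — bugimseb
  rule 3 (vowel merger): bugimseb → bugemseb
  rule 4: no change — bugemseb
  rule 5: no change — bugemseb
  ⇒ Yokai bugemseb
If borrowed from Badenish 'vukemsev' after the early changes, it would undergo only the recent ones:
  rule 4 (debuccalisation): no change (vukemsev)
  rule 5 (intervocalic voicing): vukemsev → vugemsev
  ⇒ as a loan: vugemsev
Yokai 'vugemsev' matches the loan outcome 'vugemsev', not the inherited 'bugemseb' — it skipped the early Yokai changes, so it was borrowed from Badenish.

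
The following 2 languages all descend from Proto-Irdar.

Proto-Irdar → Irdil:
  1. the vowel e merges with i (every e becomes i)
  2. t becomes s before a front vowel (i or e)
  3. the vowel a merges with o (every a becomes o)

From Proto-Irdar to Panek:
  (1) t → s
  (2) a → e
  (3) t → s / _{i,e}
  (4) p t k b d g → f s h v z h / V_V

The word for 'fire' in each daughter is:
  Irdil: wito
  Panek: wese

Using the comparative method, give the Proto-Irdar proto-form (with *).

*weta

Position 2: Irdil has i, Panek has e. Taking the neighbouring segments as reconstructed: Irdil i could go back to *e or *i; Panek e could go back to *a or *e — the one source consistent with every daughter is *e.
Position 3: Irdil has t, Panek has s. Irdil preserves t here (none of its changes turn any other segment into t), so the proto-segment is *t.
This points to *weta. Verify forward in each daughter:
Irdil: *weta
  weta → wita   [vowel merger]
  wita (rule 2 does not apply)
  wita → wito   [vowel merger]
  giving Irdil wito.
Panek: start from *weta.
  rule 1 (unconditioned shift): weta → wesa
  rule 2 (vowel merger): wesa → wese
  rule 3: no change — wese
  rule 4: no change — wese
  ⇒ Panek wese
*weta is the unique common source.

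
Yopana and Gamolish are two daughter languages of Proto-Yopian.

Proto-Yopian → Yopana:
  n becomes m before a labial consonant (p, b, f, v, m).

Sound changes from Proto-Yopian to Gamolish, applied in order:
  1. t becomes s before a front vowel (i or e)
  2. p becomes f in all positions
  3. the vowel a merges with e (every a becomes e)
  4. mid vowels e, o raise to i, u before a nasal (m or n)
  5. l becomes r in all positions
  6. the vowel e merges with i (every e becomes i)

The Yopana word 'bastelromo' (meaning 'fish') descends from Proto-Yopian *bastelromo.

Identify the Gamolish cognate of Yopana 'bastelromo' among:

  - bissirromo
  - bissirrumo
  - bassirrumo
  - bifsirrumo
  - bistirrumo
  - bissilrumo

Gamolish: *bastelromo
  bastelromo → basselromo   [palatalisation]
  basselromo (rule 2 does not apply)
  basselromo → besselromo   [vowel merger]
  besselromo → besselrumo   [pre-nasal raising]
  besselrumo → besserrumo   [unconditioned shift]
  besserrumo → bissirrumo   [vowel merger]
  giving Gamolish bissirrumo.
Only 'bissirrumo' matches the regular Gamolish development of *bastelromo.

bissirrumo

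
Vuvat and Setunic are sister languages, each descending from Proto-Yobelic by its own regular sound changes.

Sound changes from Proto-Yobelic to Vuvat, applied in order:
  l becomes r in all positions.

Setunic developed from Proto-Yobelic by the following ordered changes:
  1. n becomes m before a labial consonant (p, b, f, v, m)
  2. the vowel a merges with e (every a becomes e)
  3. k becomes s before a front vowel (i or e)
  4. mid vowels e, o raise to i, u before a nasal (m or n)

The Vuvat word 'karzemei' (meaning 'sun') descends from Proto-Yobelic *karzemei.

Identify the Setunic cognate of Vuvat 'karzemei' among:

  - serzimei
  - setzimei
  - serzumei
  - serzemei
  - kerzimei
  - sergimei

Setunic: start from *karzemei.
  rule 1: no change — karzemei
  rule 2 (vowel merger): karzemei → kerzemei
  rule 3 (palatalisation): kerzemei → serzemei
  rule 4 (pre-nasal raising): serzemei → serzimei
  ⇒ Setunic serzimei
Only 'serzimei' matches the regular Setunic development of *karzemei.

serzimei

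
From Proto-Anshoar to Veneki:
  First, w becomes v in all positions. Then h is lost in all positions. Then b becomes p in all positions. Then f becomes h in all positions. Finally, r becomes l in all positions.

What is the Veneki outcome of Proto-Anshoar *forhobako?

holopako

Veneki: start from *forhobako.
  rule 1: no change — forhobako
  rule 2 (h-loss): forhobako → forobako
  rule 3 (unconditioned shift): forobako → foropako
  rule 4 (unconditioned shift): foropako → horopako
  rule 5 (unconditioned shift): horopako → holopako
  ⇒ Veneki holopako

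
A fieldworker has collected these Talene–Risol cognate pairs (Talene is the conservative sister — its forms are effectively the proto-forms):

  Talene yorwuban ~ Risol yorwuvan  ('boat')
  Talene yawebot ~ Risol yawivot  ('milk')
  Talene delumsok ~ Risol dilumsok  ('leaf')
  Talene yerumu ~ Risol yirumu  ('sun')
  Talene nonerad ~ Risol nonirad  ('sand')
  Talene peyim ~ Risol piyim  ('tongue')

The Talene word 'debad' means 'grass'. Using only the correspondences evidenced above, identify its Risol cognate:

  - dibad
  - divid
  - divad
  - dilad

divad

yawebot ~ yawivot — Talene e corresponds to Risol i after a consonant, before a labial obstruent.
yorwuban ~ yorwuvan — Talene b corresponds to Risol v between vowels (before a back vowel).
Applying these to Talene 'debad':
  debad → dibad   (e→i after a consonant, before a labial obstruent)
  dibad → divad   (b→v between vowels (before a back vowel))
So the Risol cognate is 'divad'.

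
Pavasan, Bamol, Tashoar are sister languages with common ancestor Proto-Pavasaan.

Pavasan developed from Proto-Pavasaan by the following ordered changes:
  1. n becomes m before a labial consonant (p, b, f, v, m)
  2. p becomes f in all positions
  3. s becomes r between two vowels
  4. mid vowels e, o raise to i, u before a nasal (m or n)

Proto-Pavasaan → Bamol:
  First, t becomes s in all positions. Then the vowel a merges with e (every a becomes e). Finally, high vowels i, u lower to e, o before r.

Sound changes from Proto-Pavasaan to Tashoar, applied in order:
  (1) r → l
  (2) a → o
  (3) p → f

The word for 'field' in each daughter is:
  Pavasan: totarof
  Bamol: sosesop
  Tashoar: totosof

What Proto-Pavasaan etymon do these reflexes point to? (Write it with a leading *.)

Position 4: Pavasan has a, Bamol has e, Tashoar has o. Pavasan preserves a here (none of its changes turn any other segment into a), so the proto-segment is *a.
Position 7: Pavasan has f, Bamol has p, Tashoar has f. Bamol preserves p here (none of its changes turn any other segment into p), so the proto-segment is *p.
Position 5: Pavasan has r, Bamol has s, Tashoar has s. Tashoar preserves s here (none of its changes turn any other segment into s), so the proto-segment is *s.
Continuing position by position gives *totasop; check it forward:
Pavasan: start from *totasop.
  rule 1: no change — totasop
  rule 2 (unconditioned shift): totasop → totasof
  rule 3 (rhotacism): totasof → totarof
  rule 4: no change — totarof
  ⇒ Pavasan totarof
Bamol: *totasop
  totasop → sosasop   [unconditioned shift]
  sosasop → sosesop   [vowel merger]
  sosesop (rule 3 does not apply)
  giving Bamol sosesop.
Tashoar: *totasop > totosop > totosof  (by vowel merger, unconditioned shift)
Only *totasop yields all of Pavasan totarof, Bamol sosesop, Tashoar totosof.

*totasop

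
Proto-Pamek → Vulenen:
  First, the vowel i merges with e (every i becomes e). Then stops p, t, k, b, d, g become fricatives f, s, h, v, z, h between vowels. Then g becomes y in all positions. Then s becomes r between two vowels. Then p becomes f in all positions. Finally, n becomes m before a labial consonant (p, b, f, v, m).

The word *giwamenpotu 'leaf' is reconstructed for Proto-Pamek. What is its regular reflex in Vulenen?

yewamemforu

Vulenen: *giwamenpotu
  giwamenpotu → gewamenpotu   [vowel merger]
  gewamenpotu → gewamenposu   [intervocalic lenition]
  gewamenposu → yewamenposu   [unconditioned shift]
  yewamenposu → yewamenporu   [rhotacism]
  yewamenporu → yewamenforu   [unconditioned shift]
  yewamenforu → yewamemforu   [nasal place assimilation]
  giving Vulenen yewamemforu.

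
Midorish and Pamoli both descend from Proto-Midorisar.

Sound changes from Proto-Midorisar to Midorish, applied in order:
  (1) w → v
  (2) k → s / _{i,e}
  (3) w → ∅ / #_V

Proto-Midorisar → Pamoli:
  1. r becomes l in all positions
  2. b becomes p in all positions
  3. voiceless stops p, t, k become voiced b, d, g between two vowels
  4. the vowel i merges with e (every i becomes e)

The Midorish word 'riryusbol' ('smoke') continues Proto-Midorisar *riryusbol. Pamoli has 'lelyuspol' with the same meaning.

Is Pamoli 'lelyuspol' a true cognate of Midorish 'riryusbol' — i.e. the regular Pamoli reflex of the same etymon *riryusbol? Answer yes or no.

Derive the expected Pamoli reflex of *riryusbol:
Pamoli: *riryusbol > lilyusbol > lilyuspol > lelyuspol  (by unconditioned shift, unconditioned shift, vowel merger)
Pamoli 'lelyuspol' matches the regular reflex exactly, so the pair is cognate.

yes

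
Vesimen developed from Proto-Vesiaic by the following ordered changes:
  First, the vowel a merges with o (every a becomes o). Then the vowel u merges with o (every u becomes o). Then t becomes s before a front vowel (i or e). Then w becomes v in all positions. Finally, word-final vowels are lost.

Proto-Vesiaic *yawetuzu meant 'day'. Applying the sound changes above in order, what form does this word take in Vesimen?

Vesimen: *yawetuzu > yowetuzu > yowetozo > yovetozo > yovetoz  (by vowel merger, vowel merger, unconditioned shift, apocope)

yovetoz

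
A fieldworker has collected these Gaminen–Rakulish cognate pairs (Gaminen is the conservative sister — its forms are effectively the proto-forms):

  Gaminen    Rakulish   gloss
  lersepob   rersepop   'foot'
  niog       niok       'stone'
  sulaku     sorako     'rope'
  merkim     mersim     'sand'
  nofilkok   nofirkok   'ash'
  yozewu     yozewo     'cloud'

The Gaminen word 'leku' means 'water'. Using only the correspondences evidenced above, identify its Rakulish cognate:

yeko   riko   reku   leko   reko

lersepob ~ rersepop — Gaminen l corresponds to Rakulish r word-initially before a front vowel.
sulaku ~ sorako, yozewu ~ yozewo — Gaminen u corresponds to Rakulish o word-finally.
Applying these to Gaminen 'leku':
  leku → reku   (l→r word-initially before a front vowel)
  reku → reko   (u→o word-finally)
So the Rakulish cognate is 'reko'.

reko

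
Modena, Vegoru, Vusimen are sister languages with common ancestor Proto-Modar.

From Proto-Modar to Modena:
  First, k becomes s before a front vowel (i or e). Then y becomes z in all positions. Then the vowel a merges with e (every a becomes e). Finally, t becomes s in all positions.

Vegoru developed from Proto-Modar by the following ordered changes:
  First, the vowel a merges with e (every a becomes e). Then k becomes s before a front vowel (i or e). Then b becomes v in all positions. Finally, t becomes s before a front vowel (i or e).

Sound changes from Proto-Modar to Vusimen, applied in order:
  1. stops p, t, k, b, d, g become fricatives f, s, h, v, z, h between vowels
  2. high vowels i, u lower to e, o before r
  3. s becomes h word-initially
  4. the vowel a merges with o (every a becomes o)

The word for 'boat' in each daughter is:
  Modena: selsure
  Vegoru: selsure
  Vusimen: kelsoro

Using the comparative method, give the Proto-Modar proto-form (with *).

*kelsura

Position 5: Modena has u, Vegoru has u, Vusimen has o. Modena preserves u here (none of its changes turn any other segment into u), so the proto-segment is *u.
Position 7: Modena has e, Vegoru has e, Vusimen has o. Taking the neighbouring segments as reconstructed: Modena e could go back to *a or *e; Vegoru e could go back to *a or *e; Vusimen o could go back to *a or *o — the one source consistent with every daughter is *a.
This points to *kelsura. Verify forward in each daughter:
Modena: start from *kelsura.
  rule 1 (palatalisation): kelsura → selsura
  rule 2: no change — selsura
  rule 3 (vowel merger): selsura → selsure
  rule 4: no change — selsure
  ⇒ Modena selsure
Vegoru: start from *kelsura.
  rule 1 (vowel merger): kelsura → kelsure
  rule 2 (palatalisation): kelsure → selsure
  rule 3: no change — selsure
  rule 4: no change — selsure
  ⇒ Vegoru selsure
Vusimen: *kelsura
  kelsura (rule 1 does not apply)
  kelsura → kelsora   [pre-rhotic lowering]
  kelsora (rule 3 does not apply)
  kelsora → kelsoro   [vowel merger]
  giving Vusimen kelsoro.
*kelsura is the unique common source.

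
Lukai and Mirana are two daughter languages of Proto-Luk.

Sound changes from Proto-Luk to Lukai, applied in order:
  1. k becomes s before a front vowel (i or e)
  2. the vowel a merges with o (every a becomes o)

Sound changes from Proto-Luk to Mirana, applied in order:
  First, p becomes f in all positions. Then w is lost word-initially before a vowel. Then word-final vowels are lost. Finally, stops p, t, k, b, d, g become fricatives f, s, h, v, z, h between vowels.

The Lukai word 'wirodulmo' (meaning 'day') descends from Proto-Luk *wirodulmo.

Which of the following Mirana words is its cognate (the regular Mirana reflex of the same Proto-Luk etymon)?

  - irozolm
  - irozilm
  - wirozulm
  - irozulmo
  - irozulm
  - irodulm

Mirana: *wirodulmo
  wirodulmo (rule 1 does not apply)
  wirodulmo → irodulmo   [glide loss]
  irodulmo → irodulm   [apocope]
  irodulm → irozulm   [intervocalic lenition]
  giving Mirana irozulm.
The other candidates each miss or misapply at least one Mirana change.

irozulm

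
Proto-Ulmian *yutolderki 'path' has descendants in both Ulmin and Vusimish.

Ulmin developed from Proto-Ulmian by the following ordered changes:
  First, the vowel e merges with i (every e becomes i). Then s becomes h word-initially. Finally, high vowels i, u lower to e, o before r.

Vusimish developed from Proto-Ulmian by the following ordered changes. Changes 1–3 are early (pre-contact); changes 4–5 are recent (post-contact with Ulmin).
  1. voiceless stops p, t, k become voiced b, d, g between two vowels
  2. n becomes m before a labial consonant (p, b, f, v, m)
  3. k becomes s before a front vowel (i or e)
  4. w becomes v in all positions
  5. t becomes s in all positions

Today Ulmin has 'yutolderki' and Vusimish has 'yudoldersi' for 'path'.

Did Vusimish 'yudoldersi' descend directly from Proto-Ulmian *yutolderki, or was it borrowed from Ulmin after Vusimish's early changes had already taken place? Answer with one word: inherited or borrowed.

If inherited, *yutolderki would pass through all of Vusimish's changes:
Vusimish: start from *yutolderki.
  rule 1 (intervocalic voicing): yutolderki → yudolderki
  rule 2: no change — yudolderki
  rule 3 (palatalisation): yudolderki → yudoldersi
  rule 4: no change — yudoldersi
  rule 5: no change — yudoldersi
  ⇒ Vusimish yudoldersi
If borrowed from Ulmin 'yutolderki' after the early changes, it would undergo only the recent ones:
  rule 4 (unconditioned shift): no change (yutolderki)
  rule 5 (unconditioned shift): yutolderki → yusolderki
  ⇒ as a loan: yusolderki
Vusimish 'yudoldersi' matches the inherited outcome exactly, so it is an inherited cognate, not a loan.

inherited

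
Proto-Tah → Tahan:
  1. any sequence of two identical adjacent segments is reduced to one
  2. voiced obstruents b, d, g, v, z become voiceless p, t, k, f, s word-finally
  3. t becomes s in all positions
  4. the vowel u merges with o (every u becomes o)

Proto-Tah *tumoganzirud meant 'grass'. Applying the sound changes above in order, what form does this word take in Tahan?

somoganziros

Tahan: *tumoganzirud
  tumoganzirud (rule 1 does not apply)
  tumoganzirud → tumoganzirut   [final devoicing]
  tumoganzirut → sumoganzirus   [unconditioned shift]
  sumoganzirus → somoganziros   [vowel merger]
  giving Tahan somoganziros.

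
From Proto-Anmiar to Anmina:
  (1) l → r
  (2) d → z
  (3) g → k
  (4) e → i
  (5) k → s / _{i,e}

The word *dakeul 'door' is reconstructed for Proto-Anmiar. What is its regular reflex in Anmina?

zasiur

Anmina: *dakeul > dakeur > zakeur > zakiur > zasiur  (by unconditioned shift, unconditioned shift, vowel merger, palatalisation)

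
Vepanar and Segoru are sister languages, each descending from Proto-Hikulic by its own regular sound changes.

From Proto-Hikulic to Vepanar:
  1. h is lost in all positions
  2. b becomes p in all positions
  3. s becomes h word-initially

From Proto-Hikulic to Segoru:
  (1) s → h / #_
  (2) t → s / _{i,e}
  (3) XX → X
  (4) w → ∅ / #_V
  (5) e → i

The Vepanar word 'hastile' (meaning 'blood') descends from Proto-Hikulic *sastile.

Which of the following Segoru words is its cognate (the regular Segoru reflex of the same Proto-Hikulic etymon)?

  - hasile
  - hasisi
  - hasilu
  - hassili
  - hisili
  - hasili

Segoru: *sastile
  sastile → hastile   [debuccalisation]
  hastile → hassile   [palatalisation]
  hassile → hasile   [degemination]
  hasile (rule 4 does not apply)
  hasile → hasili   [vowel merger]
  giving Segoru hasili.

hasili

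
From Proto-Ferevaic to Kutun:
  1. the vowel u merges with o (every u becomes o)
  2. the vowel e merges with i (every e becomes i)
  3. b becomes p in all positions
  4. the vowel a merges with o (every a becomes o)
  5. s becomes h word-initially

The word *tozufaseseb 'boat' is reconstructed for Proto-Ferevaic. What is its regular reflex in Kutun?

tozofosisip

Kutun: start from *tozufaseseb.
  rule 1 (vowel merger): tozufaseseb → tozofaseseb
  rule 2 (vowel merger): tozofaseseb → tozofasisib
  rule 3 (unconditioned shift): tozofasisib → tozofasisip
  rule 4 (vowel merger): tozofasisip → tozofosisip
  rule 5: no change — tozofosisip
  ⇒ Kutun tozofosisip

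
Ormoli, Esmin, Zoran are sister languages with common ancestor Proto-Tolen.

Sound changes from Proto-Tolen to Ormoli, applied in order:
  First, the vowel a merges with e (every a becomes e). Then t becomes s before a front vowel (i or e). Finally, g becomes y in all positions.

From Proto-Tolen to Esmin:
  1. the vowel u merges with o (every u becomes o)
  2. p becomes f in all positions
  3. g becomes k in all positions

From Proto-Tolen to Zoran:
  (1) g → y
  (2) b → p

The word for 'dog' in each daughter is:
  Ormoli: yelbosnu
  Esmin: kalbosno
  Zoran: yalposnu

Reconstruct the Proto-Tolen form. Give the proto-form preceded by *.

Position 8: Ormoli has u, Esmin has o, Zoran has u. Ormoli preserves u here (none of its changes turn any other segment into u), so the proto-segment is *u.
Position 1: Ormoli has y, Esmin has k, Zoran has y. Taking the neighbouring segments as reconstructed: Ormoli y could go back to *g or *y; Esmin k could go back to *k or *g; Zoran y could go back to *g or *y — the one source consistent with every daughter is *g.
Position 2: Ormoli has e, Esmin has a, Zoran has a. Esmin preserves a here (none of its changes turn any other segment into a), so the proto-segment is *a.
Continuing position by position gives *galbosnu; check it forward:
Ormoli: start from *galbosnu.
  rule 1 (vowel merger): galbosnu → gelbosnu
  rule 2: no change — gelbosnu
  rule 3 (unconditioned shift): gelbosnu → yelbosnu
  ⇒ Ormoli yelbosnu
Esmin: start from *galbosnu.
  rule 1 (vowel merger): galbosnu → galbosno
  rule 2: no change — galbosno
  rule 3 (unconditioned shift): galbosno → kalbosno
  ⇒ Esmin kalbosno
Zoran: *galbosnu > yalbosnu > yalposnu  (by unconditioned shift, unconditioned shift)
*galbosnu is the unique common source.

*galbosnu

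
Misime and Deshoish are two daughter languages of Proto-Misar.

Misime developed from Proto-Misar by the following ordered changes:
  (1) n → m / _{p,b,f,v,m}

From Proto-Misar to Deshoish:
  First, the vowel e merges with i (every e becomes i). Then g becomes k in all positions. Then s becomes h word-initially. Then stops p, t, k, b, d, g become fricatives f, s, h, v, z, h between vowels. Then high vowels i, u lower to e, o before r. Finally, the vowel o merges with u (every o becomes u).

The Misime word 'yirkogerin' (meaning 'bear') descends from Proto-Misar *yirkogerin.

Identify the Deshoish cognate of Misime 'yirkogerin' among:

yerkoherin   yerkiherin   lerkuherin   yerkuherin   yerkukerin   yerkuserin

Deshoish: *yirkogerin
  yirkogerin → yirkogirin   [vowel merger]
  yirkogirin → yirkokirin   [unconditioned shift]
  yirkokirin (rule 3 does not apply)
  yirkokirin → yirkohirin   [intervocalic lenition]
  yirkohirin → yerkoherin   [pre-rhotic lowering]
  yerkoherin → yerkuherin   [vowel merger]
  giving Deshoish yerkuherin.
Among the options, 'yerkuherin' alone shows every Deshoish change applied in order.

yerkuherin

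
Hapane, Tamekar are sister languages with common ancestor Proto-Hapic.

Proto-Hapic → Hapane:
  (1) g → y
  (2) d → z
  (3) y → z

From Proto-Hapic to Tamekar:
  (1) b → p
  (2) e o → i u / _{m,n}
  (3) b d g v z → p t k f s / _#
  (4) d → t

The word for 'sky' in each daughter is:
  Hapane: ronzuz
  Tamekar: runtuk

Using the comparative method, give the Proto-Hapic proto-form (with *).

Position 2: Hapane has o, Tamekar has u. Hapane preserves o here (none of its changes turn any other segment into o), so the proto-segment is *o.
Position 4: Hapane has z, Tamekar has t. Taking the neighbouring segments as reconstructed: Hapane z could go back to *d or *g or *z or *y; Tamekar t could go back to *t or *d — the one source consistent with every daughter is *d.
Position 6: Hapane has z, Tamekar has k. Taking the neighbouring segments as reconstructed: Hapane z could go back to *d or *g or *z or *y; Tamekar k could go back to *k or *g — the one source consistent with every daughter is *g.
This points to *rondug. Verify forward in each daughter:
Hapane: *rondug > ronduy > ronzuy > ronzuz  (by unconditioned shift, unconditioned shift, unconditioned shift)
Tamekar: *rondug > rundug > runduk > runtuk  (by pre-nasal raising, final devoicing, unconditioned shift)
*rondug is the unique common source.

*rondug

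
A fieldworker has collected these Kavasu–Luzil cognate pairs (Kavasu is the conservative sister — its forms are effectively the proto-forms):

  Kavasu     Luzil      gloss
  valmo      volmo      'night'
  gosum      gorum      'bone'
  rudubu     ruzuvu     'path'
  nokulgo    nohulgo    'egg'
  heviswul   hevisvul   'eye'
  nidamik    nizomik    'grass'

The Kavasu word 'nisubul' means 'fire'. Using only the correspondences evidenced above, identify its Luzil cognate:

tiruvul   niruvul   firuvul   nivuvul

niruvul

gosum ~ gorum — Kavasu s corresponds to Luzil r between vowels (before a back vowel).
rudubu ~ ruzuvu — Kavasu b corresponds to Luzil v between vowels (before a back vowel).
Applying these to Kavasu 'nisubul':
  nisubul → nirubul   (s→r between vowels (before a back vowel))
  nirubul → niruvul   (b→v between vowels (before a back vowel))
So the Luzil cognate is 'niruvul'.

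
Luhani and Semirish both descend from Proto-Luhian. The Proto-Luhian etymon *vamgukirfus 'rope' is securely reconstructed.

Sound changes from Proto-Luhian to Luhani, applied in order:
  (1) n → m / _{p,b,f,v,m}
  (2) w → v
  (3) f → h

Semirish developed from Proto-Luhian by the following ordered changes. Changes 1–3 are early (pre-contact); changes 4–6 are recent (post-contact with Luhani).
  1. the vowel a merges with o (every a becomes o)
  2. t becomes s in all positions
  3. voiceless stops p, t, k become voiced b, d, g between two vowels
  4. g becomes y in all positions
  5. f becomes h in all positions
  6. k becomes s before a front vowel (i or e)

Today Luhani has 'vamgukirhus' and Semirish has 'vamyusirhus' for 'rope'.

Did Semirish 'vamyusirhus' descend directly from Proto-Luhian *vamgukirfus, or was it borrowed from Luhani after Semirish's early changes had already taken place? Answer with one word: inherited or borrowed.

borrowed

If inherited, *vamgukirfus would pass through all of Semirish's changes:
Semirish: start from *vamgukirfus.
  rule 1 (vowel merger): vamgukirfus → vomgukirfus
  rule 2: no change — vomgukirfus
  rule 3 (intervocalic voicing): vomgukirfus → vomgugirfus
  rule 4 (unconditioned shift): vomgugirfus → vomyuyirfus
  rule 5 (unconditioned shift): vomyuyirfus → vomyuyirhus
  rule 6: no change — vomyuyirhus
  ⇒ Semirish vomyuyirhus
If borrowed from Luhani 'vamgukirhus' after the early changes, it would undergo only the recent ones:
  rule 4 (unconditioned shift): vamgukirhus → vamyukirhus
  rule 5 (unconditioned shift): no change (vamyukirhus)
  rule 6 (palatalisation): vamyukirhus → vamyusirhus
  ⇒ as a loan: vamyusirhus
Semirish 'vamyusirhus' matches the loan outcome 'vamyusirhus', not the inherited 'vomyuyirhus' — it skipped the early Semirish changes, so it was borrowed from Luhani.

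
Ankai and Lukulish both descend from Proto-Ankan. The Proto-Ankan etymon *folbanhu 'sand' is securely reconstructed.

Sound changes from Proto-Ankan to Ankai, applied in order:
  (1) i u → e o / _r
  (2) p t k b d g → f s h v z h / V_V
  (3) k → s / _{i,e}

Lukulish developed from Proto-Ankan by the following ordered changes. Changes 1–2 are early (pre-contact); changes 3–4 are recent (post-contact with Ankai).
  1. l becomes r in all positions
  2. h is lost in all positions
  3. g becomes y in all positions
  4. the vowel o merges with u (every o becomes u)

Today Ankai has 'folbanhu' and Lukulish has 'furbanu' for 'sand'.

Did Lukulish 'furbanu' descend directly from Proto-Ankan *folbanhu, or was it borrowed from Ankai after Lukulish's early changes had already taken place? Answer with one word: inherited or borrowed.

inherited

If inherited, *folbanhu would pass through all of Lukulish's changes:
Lukulish: start from *folbanhu.
  rule 1 (unconditioned shift): folbanhu → forbanhu
  rule 2 (h-loss): forbanhu → forbanu
  rule 3: no change — forbanu
  rule 4 (vowel merger): forbanu → furbanu
  ⇒ Lukulish furbanu
If borrowed from Ankai 'folbanhu' after the early changes, it would undergo only the recent ones:
  rule 3 (unconditioned shift): no change (folbanhu)
  rule 4 (vowel merger): folbanhu → fulbanhu
  ⇒ as a loan: fulbanhu
Lukulish 'furbanu' matches the inherited outcome exactly, so it is an inherited cognate, not a loan.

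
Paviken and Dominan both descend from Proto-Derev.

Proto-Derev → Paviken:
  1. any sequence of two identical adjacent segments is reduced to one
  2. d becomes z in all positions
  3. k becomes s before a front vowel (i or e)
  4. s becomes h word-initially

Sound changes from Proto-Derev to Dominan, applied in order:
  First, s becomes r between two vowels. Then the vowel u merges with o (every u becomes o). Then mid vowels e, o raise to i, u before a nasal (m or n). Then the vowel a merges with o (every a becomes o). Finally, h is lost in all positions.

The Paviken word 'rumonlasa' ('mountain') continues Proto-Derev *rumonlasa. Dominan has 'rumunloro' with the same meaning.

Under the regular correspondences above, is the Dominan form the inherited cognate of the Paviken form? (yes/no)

yes

Derive the expected Dominan reflex of *rumonlasa:
Dominan: *rumonlasa > rumonlara > romonlara > rumunlara > rumunloro  (by rhotacism, vowel merger, pre-nasal raising, vowel merger)
Dominan 'rumunloro' matches the regular reflex exactly, so the pair is cognate.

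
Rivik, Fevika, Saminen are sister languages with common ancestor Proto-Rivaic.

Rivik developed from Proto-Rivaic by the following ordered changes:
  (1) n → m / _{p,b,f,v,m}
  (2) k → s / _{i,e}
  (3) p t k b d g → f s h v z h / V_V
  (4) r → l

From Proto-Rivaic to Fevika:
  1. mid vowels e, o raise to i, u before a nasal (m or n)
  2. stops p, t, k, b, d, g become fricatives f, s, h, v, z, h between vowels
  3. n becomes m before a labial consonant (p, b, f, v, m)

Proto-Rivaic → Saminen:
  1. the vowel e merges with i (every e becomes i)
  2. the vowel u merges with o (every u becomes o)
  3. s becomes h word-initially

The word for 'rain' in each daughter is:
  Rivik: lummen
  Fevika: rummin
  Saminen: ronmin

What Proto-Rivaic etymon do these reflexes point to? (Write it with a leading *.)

Position 5: Rivik has e, Fevika has i, Saminen has i. Rivik preserves e here (none of its changes turn any other segment into e), so the proto-segment is *e.
Position 3: Rivik has m, Fevika has m, Saminen has n. Saminen preserves n here (none of its changes turn any other segment into n), so the proto-segment is *n.
Continuing position by position gives *runmen; check it forward:
Rivik: start from *runmen.
  rule 1 (nasal place assimilation): runmen → rummen
  rule 2: no change — rummen
  rule 3: no change — rummen
  rule 4 (unconditioned shift): rummen → lummen
  ⇒ Rivik lummen
Fevika: *runmen
  runmen → runmin   [pre-nasal raising]
  runmin (rule 2 does not apply)
  runmin → rummin   [nasal place assimilation]
  giving Fevika rummin.
Saminen: start from *runmen.
  rule 1 (vowel merger): runmen → runmin
  rule 2 (vowel merger): runmin → ronmin
  rule 3: no change — ronmin
  ⇒ Saminen ronmin
*runmen is the unique common source.

*runmen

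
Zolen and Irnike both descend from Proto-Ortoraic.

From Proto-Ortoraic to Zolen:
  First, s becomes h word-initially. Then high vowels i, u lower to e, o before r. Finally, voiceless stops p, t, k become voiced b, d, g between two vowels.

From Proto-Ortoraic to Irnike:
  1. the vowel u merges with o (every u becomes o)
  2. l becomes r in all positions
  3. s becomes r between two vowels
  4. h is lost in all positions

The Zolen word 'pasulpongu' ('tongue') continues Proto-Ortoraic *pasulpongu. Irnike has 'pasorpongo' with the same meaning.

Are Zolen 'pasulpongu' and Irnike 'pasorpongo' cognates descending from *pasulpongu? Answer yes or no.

Derive the expected Irnike reflex of *pasulpongu:
Irnike: *pasulpongu > pasolpongo > pasorpongo > parorpongo  (by vowel merger, unconditioned shift, rhotacism)
The regular Irnike reflex would be 'parorpongo', but the attested form is 'pasorpongo'. The correspondence is irregular, so they are not cognates (the Irnike form has a different source).

no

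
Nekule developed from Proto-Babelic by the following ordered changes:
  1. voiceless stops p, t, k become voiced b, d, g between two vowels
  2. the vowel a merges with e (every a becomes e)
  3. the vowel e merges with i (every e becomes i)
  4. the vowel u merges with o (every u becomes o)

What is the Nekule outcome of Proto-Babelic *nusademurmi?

nosidimormi

Nekule: *nusademurmi > nusedemurmi > nusidimurmi > nosidimormi  (by vowel merger, vowel merger, vowel merger)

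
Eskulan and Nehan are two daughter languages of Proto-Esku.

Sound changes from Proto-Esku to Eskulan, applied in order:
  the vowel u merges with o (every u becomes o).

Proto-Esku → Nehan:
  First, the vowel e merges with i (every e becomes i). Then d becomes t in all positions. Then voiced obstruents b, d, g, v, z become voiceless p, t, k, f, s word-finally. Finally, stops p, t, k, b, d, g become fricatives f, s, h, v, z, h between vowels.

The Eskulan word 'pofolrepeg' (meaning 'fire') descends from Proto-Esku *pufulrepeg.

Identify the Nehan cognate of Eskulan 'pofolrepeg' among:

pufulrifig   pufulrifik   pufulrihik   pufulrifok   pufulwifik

Nehan: start from *pufulrepeg.
  rule 1 (vowel merger): pufulrepeg → pufulripig
  rule 2: no change — pufulripig
  rule 3 (final devoicing): pufulripig → pufulripik
  rule 4 (intervocalic lenition): pufulripik → pufulrifik
  ⇒ Nehan pufulrifik
Among the options, 'pufulrifik' alone shows every Nehan change applied in order.

pufulrifik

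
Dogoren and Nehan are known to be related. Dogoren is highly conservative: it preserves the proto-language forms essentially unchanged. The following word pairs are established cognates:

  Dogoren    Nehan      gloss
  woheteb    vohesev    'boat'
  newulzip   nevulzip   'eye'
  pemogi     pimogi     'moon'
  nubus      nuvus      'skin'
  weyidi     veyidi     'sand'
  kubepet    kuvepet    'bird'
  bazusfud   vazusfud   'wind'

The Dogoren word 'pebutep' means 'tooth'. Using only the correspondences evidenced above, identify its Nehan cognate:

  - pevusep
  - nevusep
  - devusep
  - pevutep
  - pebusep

nubus ~ nuvus — Dogoren b corresponds to Nehan v between vowels (before a back vowel).
woheteb ~ vohesev — Dogoren t corresponds to Nehan s between vowels (before a front vowel).
Applying these to Dogoren 'pebutep':
  pebutep → pevutep   (b→v between vowels (before a back vowel))
  pevutep → pevusep   (t→s between vowels (before a front vowel))
So the Nehan cognate is 'pevusep'.

pevusep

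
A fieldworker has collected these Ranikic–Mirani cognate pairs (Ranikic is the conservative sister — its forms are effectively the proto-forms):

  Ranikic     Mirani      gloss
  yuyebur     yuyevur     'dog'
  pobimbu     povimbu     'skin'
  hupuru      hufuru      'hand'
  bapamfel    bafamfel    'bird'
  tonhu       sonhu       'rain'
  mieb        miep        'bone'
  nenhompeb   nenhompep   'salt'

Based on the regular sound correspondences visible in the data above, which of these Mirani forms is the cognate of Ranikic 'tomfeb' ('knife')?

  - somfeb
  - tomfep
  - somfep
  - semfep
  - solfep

somfep

tonhu ~ sonhu — Ranikic t corresponds to Mirani s word-initially before a back vowel.
mieb ~ miep, nenhompeb ~ nenhompep — Ranikic b corresponds to Mirani p word-finally.
Applying these to Ranikic 'tomfeb':
  tomfeb → somfeb   (t→s word-initially before a back vowel)
  somfeb → somfep   (b→p word-finally)
So the Mirani cognate is 'somfep'.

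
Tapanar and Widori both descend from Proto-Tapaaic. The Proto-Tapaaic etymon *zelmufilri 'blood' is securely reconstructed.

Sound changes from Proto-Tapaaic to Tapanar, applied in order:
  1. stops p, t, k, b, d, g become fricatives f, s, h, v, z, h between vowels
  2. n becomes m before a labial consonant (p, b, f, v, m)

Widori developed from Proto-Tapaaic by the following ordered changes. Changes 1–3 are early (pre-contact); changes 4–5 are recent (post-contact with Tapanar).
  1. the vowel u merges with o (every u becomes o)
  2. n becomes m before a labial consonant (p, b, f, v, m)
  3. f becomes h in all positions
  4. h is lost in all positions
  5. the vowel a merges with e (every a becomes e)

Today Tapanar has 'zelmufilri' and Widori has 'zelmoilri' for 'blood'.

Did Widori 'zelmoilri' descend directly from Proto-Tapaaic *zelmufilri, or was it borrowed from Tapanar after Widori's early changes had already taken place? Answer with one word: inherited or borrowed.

If inherited, *zelmufilri would pass through all of Widori's changes:
Widori: start from *zelmufilri.
  rule 1 (vowel merger): zelmufilri → zelmofilri
  rule 2: no change — zelmofilri
  rule 3 (unconditioned shift): zelmofilri → zelmohilri
  rule 4 (h-loss): zelmohilri → zelmoilri
  rule 5: no change — zelmoilri
  ⇒ Widori zelmoilri
If borrowed from Tapanar 'zelmufilri' after the early changes, it would undergo only the recent ones:
  rule 4 (h-loss): no change (zelmufilri)
  rule 5 (vowel merger): no change (zelmufilri)
  ⇒ as a loan: zelmufilri
Widori 'zelmoilri' matches the inherited outcome exactly, so it is an inherited cognate, not a loan.

inherited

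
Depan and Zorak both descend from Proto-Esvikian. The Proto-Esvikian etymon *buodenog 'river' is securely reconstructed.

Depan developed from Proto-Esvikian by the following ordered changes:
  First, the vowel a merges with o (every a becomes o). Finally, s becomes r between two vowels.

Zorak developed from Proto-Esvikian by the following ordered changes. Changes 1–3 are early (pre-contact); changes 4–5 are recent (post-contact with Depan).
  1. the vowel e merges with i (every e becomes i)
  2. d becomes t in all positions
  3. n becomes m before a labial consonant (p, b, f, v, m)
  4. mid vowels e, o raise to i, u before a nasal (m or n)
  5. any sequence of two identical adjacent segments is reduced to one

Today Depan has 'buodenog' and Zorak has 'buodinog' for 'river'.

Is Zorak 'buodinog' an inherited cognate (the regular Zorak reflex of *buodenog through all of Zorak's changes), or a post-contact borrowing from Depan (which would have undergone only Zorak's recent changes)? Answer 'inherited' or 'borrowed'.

If inherited, *buodenog would pass through all of Zorak's changes:
Zorak: start from *buodenog.
  rule 1 (vowel merger): buodenog → buodinog
  rule 2 (unconditioned shift): buodinog → buotinog
  rule 3: no change — buotinog
  rule 4: no change — buotinog
  rule 5: no change — buotinog
  ⇒ Zorak buotinog
If borrowed from Depan 'buodenog' after the early changes, it would undergo only the recent ones:
  rule 4 (pre-nasal raising): buodenog → buodinog
  rule 5 (degemination): no change (buodinog)
  ⇒ as a loan: buodinog
Zorak 'buodinog' matches the loan outcome 'buodinog', not the inherited 'buotinog' — it skipped the early Zorak changes, so it was borrowed from Depan.

borrowed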